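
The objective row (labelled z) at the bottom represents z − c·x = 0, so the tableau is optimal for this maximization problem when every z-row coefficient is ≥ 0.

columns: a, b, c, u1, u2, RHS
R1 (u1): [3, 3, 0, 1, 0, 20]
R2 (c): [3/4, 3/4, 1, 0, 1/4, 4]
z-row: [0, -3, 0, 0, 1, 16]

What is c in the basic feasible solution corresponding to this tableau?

c is basic (row 2); its value is the RHS of that row, 4.

4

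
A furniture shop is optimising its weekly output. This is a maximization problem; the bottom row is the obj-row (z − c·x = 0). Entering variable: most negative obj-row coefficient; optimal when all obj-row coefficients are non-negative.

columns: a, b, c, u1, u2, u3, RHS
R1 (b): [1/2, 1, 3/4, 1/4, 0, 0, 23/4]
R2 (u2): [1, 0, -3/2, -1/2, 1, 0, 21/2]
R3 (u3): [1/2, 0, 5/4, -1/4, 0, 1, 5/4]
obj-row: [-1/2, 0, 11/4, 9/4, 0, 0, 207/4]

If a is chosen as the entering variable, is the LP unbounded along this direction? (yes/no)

Column a has positive entries in row(s) 1, 2, 3, so the ratio test bounds it — not unbounded.

no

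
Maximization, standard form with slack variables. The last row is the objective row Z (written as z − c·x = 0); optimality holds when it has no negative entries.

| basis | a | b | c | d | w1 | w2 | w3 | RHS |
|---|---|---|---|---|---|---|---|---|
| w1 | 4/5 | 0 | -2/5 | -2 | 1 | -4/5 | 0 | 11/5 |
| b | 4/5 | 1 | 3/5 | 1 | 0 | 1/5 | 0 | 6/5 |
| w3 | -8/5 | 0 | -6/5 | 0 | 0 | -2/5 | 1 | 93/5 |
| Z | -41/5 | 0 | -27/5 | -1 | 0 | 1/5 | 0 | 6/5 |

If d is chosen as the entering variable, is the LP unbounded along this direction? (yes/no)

no

Column d has positive entries in row(s) 2, so the ratio test bounds it — not unbounded.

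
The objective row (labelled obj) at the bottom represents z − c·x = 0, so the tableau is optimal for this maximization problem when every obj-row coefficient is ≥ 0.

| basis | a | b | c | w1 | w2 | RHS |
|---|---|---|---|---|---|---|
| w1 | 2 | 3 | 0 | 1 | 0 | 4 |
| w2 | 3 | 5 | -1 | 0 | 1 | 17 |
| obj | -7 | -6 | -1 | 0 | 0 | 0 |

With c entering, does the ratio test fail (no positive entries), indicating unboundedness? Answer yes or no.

yes

Every constraint-row entry in column c is ≤ 0, so increasing c is unbounded.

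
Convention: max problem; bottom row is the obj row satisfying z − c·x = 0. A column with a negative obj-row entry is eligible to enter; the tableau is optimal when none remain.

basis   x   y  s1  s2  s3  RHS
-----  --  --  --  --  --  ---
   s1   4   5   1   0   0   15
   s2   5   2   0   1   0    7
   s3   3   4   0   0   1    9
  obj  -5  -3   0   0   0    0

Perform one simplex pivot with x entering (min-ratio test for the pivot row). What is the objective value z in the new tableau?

Ratio test on column x — row 1: 15/4 = 15/4; row 2: 7/5 = 7/5; row 3: 9/3 = 3. Minimum is 7/5 at row 2 (s2 leaves); pivot element 5.
Pivot on row 2; the obj-row RHS becomes 0 − (-5)·(7/5) = 7.

7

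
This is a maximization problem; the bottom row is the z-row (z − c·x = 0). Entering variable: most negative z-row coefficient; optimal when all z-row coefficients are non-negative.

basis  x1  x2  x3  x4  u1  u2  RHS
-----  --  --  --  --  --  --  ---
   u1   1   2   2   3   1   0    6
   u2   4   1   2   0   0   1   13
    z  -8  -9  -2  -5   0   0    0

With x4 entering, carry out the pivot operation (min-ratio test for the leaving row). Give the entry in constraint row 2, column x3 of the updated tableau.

2

Ratio test on column x4 — row 1: 6/3 = 2; row 2: entry 0 ≤ 0. Minimum is 2 at row 1 (u1 leaves); pivot element 3.
Divide row 1 by 3; eliminate column x4 from the other rows.
Row 2 update in column x3: 2 − 0·(2/3) = 2.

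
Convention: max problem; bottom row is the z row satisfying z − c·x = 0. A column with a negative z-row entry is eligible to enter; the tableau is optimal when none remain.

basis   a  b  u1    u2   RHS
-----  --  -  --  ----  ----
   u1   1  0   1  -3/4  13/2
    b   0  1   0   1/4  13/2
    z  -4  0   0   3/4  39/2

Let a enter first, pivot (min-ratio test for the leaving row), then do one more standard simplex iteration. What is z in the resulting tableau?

Ratio test on column a — row 1: (13/2)/1 = 13/2; row 2: entry 0 ≤ 0. Minimum is 13/2 at row 1 (u1 leaves); pivot element 1.
Pivot on row 1; the z-row RHS becomes 39/2 − (-4)·(13/2) = 91/2.
Next entering variable (most negative z-row entry -9/4): u2.
Ratio test on column u2 — row 1: entry -3/4 ≤ 0; row 2: (13/2)/(1/4) = 26. Minimum is 26 at row 2 (b leaves); pivot element 1/4.
After the second pivot the z-row RHS is 91/2 − (-9/4)·26 = 104.

104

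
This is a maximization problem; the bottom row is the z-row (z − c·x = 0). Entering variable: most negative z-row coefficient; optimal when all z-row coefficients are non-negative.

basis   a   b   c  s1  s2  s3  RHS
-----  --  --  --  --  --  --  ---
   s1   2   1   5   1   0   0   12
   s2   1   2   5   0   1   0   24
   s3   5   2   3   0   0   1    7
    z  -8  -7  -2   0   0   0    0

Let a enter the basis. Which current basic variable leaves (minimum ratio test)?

s3

Column a entries and ratios — s1: 12/2 = 6; s2: 24/1 = 24; s3: 7/5 = 7/5.
Smallest ratio is 7/5 in the row of s3, so s3 leaves.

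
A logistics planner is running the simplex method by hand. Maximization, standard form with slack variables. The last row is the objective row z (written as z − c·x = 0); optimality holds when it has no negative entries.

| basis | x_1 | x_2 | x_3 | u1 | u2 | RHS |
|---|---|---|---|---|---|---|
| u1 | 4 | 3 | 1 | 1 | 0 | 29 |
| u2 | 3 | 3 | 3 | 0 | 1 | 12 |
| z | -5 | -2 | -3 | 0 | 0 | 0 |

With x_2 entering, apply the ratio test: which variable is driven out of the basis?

u2

Column x_2 entries and ratios — u1: 29/3 = 29/3; u2: 12/3 = 4.
Smallest ratio is 4 in the row of u2, so u2 leaves.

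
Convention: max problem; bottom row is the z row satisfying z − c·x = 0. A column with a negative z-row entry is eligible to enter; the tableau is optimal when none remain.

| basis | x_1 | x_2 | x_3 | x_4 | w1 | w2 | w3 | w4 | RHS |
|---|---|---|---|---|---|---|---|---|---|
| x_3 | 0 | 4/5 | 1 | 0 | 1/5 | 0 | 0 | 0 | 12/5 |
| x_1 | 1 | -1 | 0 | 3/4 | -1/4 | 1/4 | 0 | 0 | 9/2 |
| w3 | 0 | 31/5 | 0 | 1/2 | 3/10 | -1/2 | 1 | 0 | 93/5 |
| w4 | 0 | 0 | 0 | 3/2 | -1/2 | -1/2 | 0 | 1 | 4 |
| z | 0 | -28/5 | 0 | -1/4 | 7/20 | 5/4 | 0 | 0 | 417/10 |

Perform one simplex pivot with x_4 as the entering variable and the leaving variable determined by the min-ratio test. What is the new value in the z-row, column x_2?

-28/5

Ratio test on column x_4 — row 1: entry 0 ≤ 0; row 2: (9/2)/(3/4) = 6; row 3: (93/5)/(1/2) = 186/5; row 4: 4/(3/2) = 8/3. Minimum is 8/3 at row 4 (w4 leaves); pivot element 3/2.
Divide row 4 by 3/2; eliminate column x_4 from the other rows.
z-row update in column x_2: -28/5 − (-1/4)·0 = -28/5.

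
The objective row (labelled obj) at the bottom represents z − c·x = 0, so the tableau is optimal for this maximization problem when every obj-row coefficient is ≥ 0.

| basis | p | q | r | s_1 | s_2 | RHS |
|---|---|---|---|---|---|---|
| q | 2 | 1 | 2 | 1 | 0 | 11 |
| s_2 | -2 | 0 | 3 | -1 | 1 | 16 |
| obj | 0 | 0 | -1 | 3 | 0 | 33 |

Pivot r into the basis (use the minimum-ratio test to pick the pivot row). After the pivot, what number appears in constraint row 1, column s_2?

-2/3

Ratio test on column r — row 1: 11/2 = 11/2; row 2: 16/3 = 16/3. Minimum is 16/3 at row 2 (s_2 leaves); pivot element 3.
Divide row 2 by 3; eliminate column r from the other rows.
Row 1 update in column s_2: 0 − 2·(1/3) = -2/3.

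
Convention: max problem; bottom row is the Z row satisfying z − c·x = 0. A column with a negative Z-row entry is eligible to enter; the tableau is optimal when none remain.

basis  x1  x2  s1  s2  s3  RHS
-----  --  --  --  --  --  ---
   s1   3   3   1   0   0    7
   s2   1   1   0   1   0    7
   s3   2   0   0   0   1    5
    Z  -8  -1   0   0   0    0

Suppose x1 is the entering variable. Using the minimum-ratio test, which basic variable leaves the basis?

s1

Column x1 entries and ratios — s1: 7/3 = 7/3; s2: 7/1 = 7; s3: 5/2 = 5/2.
Smallest ratio is 7/3 in the row of s1, so s1 leaves.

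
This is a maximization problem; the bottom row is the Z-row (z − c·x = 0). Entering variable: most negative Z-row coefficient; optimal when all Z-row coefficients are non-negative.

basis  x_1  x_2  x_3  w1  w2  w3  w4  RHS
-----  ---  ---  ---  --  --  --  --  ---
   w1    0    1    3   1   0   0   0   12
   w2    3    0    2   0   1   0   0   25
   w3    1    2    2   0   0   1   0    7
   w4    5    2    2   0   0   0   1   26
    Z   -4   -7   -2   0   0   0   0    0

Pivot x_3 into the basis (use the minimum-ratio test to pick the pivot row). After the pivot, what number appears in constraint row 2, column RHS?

Ratio test on column x_3 — row 1: 12/3 = 4; row 2: 25/2 = 25/2; row 3: 7/2 = 7/2; row 4: 26/2 = 13. Minimum is 7/2 at row 3 (w3 leaves); pivot element 2.
Divide row 3 by 2; eliminate column x_3 from the other rows.
Row 2 update in column RHS: 25 − 2·(7/2) = 18.

18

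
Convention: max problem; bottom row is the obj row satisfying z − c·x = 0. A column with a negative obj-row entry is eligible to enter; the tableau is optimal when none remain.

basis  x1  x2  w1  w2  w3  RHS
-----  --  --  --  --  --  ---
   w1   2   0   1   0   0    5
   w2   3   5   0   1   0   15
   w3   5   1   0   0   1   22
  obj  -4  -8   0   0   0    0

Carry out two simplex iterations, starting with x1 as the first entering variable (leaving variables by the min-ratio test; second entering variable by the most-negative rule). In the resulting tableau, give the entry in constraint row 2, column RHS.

Ratio test on column x1 — row 1: 5/2 = 5/2; row 2: 15/3 = 5; row 3: 22/5 = 22/5. Minimum is 5/2 at row 1 (w1 leaves); pivot element 2.
Divide row 1 by 2; eliminate column x1 from the other rows.
Second iteration: most negative obj-row entry is -8 in column x2, so x2 enters.
Ratio test on column x2 — row 1: entry 0 ≤ 0; row 2: (15/2)/5 = 3/2; row 3: (19/2)/1 = 19/2. Minimum is 3/2 at row 2 (w2 leaves); pivot element 5.
Divide row 2 by 5; eliminate column x2 from the other rows.
After both pivots, the entry at constraint row 2, column RHS is 3/2.

3/2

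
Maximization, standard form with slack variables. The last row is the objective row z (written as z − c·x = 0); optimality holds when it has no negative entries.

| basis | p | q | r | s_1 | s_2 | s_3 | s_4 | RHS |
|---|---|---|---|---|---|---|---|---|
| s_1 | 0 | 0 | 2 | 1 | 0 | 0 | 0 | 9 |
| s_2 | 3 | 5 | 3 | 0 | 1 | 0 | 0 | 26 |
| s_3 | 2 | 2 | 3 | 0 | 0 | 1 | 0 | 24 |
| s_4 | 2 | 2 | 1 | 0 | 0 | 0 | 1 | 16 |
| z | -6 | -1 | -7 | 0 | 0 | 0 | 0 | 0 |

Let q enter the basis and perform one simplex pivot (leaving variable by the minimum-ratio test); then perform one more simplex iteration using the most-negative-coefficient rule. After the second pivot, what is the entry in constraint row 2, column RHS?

Ratio test on column q — row 1: entry 0 ≤ 0; row 2: 26/5 = 26/5; row 3: 24/2 = 12; row 4: 16/2 = 8. Minimum is 26/5 at row 2 (s_2 leaves); pivot element 5.
Divide row 2 by 5; eliminate column q from the other rows.
Second iteration: most negative z-row entry is -32/5 in column r, so r enters.
Ratio test on column r — row 1: 9/2 = 9/2; row 2: (26/5)/(3/5) = 26/3; row 3: (68/5)/(9/5) = 68/9; row 4: entry -1/5 ≤ 0. Minimum is 9/2 at row 1 (s_1 leaves); pivot element 2.
Divide row 1 by 2; eliminate column r from the other rows.
After both pivots, the entry at constraint row 2, column RHS is 5/2.

5/2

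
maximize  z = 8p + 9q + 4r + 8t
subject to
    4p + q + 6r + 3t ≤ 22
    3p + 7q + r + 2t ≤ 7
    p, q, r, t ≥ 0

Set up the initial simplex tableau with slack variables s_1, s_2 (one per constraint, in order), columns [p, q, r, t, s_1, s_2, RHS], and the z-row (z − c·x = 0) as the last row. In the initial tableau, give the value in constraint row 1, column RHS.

The RHS of constraint 1 is b_1 = 22.

22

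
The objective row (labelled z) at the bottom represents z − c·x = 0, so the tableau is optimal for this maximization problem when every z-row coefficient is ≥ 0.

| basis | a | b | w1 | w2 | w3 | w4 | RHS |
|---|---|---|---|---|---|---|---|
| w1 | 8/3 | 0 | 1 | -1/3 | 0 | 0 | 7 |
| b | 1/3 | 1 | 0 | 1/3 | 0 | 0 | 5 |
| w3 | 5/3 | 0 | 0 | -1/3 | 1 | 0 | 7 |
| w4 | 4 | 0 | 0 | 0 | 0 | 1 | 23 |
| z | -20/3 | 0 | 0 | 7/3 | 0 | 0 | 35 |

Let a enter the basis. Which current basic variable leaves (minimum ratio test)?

Column a entries and ratios — w1: 7/(8/3) = 21/8; b: 5/(1/3) = 15; w3: 7/(5/3) = 21/5; w4: 23/4 = 23/4.
Smallest ratio is 21/8 in the row of w1, so w1 leaves.

w1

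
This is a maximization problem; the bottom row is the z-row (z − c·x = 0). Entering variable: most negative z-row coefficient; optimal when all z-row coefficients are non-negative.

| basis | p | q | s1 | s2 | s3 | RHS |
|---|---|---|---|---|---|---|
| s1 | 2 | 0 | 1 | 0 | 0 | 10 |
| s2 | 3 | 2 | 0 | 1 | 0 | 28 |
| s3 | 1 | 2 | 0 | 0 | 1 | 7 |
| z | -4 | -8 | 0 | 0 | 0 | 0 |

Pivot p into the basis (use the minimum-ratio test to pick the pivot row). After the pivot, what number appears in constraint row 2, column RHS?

Ratio test on column p — row 1: 10/2 = 5; row 2: 28/3 = 28/3; row 3: 7/1 = 7. Minimum is 5 at row 1 (s1 leaves); pivot element 2.
Divide row 1 by 2; eliminate column p from the other rows.
Row 2 update in column RHS: 28 − 3·5 = 13.

13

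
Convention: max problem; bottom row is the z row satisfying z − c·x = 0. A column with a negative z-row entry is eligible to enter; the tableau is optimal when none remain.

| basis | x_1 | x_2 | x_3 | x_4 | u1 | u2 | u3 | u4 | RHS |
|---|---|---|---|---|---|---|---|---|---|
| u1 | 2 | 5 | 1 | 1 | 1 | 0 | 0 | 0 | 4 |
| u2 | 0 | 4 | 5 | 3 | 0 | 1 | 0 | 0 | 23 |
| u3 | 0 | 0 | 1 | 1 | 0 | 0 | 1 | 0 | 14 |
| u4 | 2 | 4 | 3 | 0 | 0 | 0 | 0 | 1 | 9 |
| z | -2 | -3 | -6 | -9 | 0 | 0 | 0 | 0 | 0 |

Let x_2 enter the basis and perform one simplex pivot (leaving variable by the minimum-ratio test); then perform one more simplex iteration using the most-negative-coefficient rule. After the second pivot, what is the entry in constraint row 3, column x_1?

-2

Ratio test on column x_2 — row 1: 4/5 = 4/5; row 2: 23/4 = 23/4; row 3: entry 0 ≤ 0; row 4: 9/4 = 9/4. Minimum is 4/5 at row 1 (u1 leaves); pivot element 5.
Divide row 1 by 5; eliminate column x_2 from the other rows.
Second iteration: most negative z-row entry is -42/5 in column x_4, so x_4 enters.
Ratio test on column x_4 — row 1: (4/5)/(1/5) = 4; row 2: (99/5)/(11/5) = 9; row 3: 14/1 = 14; row 4: entry -4/5 ≤ 0. Minimum is 4 at row 1 (x_2 leaves); pivot element 1/5.
Divide row 1 by 1/5; eliminate column x_4 from the other rows.
After both pivots, the entry at constraint row 3, column x_1 is -2.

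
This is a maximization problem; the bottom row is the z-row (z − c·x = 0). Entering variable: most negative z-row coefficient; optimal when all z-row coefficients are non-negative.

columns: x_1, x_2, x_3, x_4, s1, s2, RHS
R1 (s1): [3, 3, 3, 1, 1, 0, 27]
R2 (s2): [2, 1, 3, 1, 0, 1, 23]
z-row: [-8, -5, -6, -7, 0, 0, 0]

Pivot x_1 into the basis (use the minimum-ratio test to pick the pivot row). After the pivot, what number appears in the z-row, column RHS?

72

Ratio test on column x_1 — row 1: 27/3 = 9; row 2: 23/2 = 23/2. Minimum is 9 at row 1 (s1 leaves); pivot element 3.
Divide row 1 by 3; eliminate column x_1 from the other rows.
z-row update in column RHS: 0 − (-8)·9 = 72.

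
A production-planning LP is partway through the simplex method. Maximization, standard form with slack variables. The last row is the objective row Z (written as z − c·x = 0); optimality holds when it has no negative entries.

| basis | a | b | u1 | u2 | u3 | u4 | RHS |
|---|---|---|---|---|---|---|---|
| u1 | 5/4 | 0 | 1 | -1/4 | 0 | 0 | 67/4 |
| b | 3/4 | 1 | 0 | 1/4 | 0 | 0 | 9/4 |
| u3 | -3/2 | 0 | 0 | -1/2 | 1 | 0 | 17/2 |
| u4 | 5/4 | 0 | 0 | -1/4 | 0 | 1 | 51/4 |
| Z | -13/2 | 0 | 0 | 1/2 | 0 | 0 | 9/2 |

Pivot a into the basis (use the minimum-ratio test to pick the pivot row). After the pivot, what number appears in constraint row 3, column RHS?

Ratio test on column a — row 1: (67/4)/(5/4) = 67/5; row 2: (9/4)/(3/4) = 3; row 3: entry -3/2 ≤ 0; row 4: (51/4)/(5/4) = 51/5. Minimum is 3 at row 2 (b leaves); pivot element 3/4.
Divide row 2 by 3/4; eliminate column a from the other rows.
Row 3 update in column RHS: 17/2 − (-3/2)·3 = 13.

13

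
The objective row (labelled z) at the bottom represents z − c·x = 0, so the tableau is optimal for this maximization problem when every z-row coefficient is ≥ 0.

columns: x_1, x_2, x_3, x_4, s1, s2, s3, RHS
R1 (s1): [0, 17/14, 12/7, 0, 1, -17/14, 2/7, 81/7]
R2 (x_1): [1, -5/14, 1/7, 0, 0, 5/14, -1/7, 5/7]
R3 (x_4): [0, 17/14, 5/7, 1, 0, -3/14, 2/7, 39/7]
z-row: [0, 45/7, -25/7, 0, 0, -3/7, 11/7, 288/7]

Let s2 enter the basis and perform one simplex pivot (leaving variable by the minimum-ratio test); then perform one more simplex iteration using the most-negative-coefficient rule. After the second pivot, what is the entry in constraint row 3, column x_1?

-5

Ratio test on column s2 — row 1: entry -17/14 ≤ 0; row 2: (5/7)/(5/14) = 2; row 3: entry -3/14 ≤ 0. Minimum is 2 at row 2 (x_1 leaves); pivot element 5/14.
Divide row 2 by 5/14; eliminate column s2 from the other rows.
Second iteration: most negative z-row entry is -17/5 in column x_3, so x_3 enters.
Ratio test on column x_3 — row 1: 14/(11/5) = 70/11; row 2: 2/(2/5) = 5; row 3: 6/(4/5) = 15/2. Minimum is 5 at row 2 (s2 leaves); pivot element 2/5.
Divide row 2 by 2/5; eliminate column x_3 from the other rows.
After both pivots, the entry at constraint row 3, column x_1 is -5.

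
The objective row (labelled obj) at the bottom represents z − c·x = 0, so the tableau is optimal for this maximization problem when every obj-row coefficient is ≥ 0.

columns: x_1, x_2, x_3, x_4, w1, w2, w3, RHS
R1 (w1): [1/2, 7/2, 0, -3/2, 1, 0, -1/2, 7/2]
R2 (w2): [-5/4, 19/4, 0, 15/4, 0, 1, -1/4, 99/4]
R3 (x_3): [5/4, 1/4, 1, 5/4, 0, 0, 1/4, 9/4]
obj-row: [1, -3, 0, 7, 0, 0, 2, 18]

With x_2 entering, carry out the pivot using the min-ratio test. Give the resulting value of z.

21

Ratio test on column x_2 — row 1: (7/2)/(7/2) = 1; row 2: (99/4)/(19/4) = 99/19; row 3: (9/4)/(1/4) = 9. Minimum is 1 at row 1 (w1 leaves); pivot element 7/2.
Pivot on row 1; the obj-row RHS becomes 18 − (-3)·1 = 21.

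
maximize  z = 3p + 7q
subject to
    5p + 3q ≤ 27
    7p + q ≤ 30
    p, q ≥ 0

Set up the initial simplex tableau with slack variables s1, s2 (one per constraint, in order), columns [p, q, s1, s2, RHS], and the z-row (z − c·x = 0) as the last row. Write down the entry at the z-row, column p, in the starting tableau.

The z-row carries the negated objective coefficients: the p entry is -3.

-3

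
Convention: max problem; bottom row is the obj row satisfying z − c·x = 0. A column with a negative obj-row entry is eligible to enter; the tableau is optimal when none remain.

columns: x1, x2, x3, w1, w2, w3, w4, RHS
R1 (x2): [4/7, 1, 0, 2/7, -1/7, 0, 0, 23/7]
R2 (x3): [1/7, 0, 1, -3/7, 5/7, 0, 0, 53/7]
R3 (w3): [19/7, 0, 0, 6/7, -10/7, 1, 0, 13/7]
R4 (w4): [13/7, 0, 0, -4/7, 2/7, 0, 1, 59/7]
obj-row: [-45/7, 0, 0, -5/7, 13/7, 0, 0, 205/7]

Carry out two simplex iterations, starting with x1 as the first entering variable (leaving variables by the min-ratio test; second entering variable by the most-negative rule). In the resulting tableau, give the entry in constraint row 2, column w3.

Ratio test on column x1 — row 1: (23/7)/(4/7) = 23/4; row 2: (53/7)/(1/7) = 53; row 3: (13/7)/(19/7) = 13/19; row 4: (59/7)/(13/7) = 59/13. Minimum is 13/19 at row 3 (w3 leaves); pivot element 19/7.
Divide row 3 by 19/7; eliminate column x1 from the other rows.
Second iteration: most negative obj-row entry is -29/19 in column w2, so w2 enters.
Ratio test on column w2 — row 1: (55/19)/(3/19) = 55/3; row 2: (142/19)/(15/19) = 142/15; row 3: entry -10/19 ≤ 0; row 4: (136/19)/(24/19) = 17/3. Minimum is 17/3 at row 4 (w4 leaves); pivot element 24/19.
Divide row 4 by 24/19; eliminate column w2 from the other rows.
After both pivots, the entry at constraint row 2, column w3 is 3/8.

3/8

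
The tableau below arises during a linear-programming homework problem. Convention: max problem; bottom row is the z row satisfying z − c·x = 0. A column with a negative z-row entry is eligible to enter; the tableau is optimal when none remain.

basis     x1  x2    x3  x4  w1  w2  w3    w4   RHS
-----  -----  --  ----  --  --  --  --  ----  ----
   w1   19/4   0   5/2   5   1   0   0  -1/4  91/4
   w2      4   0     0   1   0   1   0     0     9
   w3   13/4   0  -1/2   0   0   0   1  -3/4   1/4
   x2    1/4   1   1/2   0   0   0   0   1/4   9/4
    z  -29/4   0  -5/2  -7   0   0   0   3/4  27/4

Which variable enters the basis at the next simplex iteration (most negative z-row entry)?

Negative z-row entries: x1: -29/4, x3: -5/2, x4: -7.
The most negative is -29/4 in column x1, so x1 enters.

x1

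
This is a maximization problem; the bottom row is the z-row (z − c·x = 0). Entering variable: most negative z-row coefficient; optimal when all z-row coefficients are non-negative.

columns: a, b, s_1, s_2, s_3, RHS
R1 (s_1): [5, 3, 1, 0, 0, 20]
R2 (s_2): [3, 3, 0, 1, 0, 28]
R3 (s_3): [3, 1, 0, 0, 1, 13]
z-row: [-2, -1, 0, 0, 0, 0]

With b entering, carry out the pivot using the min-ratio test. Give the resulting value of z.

20/3

Ratio test on column b — row 1: 20/3 = 20/3; row 2: 28/3 = 28/3; row 3: 13/1 = 13. Minimum is 20/3 at row 1 (s_1 leaves); pivot element 3.
Pivot on row 1; the z-row RHS becomes 0 − (-1)·(20/3) = 20/3.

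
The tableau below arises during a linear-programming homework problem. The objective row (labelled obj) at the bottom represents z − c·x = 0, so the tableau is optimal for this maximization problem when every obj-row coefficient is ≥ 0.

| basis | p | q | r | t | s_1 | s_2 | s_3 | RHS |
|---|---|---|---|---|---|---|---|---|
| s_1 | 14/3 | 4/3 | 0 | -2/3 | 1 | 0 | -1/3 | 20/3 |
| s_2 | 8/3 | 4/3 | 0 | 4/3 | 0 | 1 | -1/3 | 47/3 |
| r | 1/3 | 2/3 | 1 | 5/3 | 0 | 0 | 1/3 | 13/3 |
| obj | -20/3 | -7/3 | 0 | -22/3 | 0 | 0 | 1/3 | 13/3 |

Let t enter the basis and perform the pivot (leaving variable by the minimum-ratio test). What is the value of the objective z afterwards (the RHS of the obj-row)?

Ratio test on column t — row 1: entry -2/3 ≤ 0; row 2: (47/3)/(4/3) = 47/4; row 3: (13/3)/(5/3) = 13/5. Minimum is 13/5 at row 3 (r leaves); pivot element 5/3.
Pivot on row 3; the obj-row RHS becomes 13/3 − (-22/3)·(13/5) = 117/5.

117/5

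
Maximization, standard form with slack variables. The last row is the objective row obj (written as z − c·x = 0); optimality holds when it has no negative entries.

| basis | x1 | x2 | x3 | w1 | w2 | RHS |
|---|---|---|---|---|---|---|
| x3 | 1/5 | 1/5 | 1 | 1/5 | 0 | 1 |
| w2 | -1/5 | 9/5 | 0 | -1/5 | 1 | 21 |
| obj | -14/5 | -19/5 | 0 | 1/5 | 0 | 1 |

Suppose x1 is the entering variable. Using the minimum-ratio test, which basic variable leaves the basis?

x3

Column x1 entries and ratios — x3: 1/(1/5) = 5; w2: -1/5 ≤ 0, skip.
Smallest ratio is 5 in the row of x3, so x3 leaves.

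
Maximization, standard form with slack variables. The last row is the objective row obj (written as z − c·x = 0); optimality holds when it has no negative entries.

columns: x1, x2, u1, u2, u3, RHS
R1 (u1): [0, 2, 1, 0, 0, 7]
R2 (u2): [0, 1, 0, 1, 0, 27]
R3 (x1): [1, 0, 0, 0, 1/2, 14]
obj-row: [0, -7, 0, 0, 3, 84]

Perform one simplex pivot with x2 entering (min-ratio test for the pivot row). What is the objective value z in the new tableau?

Ratio test on column x2 — row 1: 7/2 = 7/2; row 2: 27/1 = 27; row 3: entry 0 ≤ 0. Minimum is 7/2 at row 1 (u1 leaves); pivot element 2.
Pivot on row 1; the obj-row RHS becomes 84 − (-7)·(7/2) = 217/2.

217/2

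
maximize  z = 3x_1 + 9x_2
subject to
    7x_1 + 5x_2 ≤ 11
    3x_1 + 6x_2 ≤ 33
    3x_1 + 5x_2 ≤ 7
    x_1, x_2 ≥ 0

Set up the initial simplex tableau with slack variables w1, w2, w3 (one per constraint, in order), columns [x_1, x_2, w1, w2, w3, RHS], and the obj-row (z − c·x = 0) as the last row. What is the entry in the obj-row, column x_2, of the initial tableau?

-9

The obj-row carries the negated objective coefficients: the x_2 entry is -9.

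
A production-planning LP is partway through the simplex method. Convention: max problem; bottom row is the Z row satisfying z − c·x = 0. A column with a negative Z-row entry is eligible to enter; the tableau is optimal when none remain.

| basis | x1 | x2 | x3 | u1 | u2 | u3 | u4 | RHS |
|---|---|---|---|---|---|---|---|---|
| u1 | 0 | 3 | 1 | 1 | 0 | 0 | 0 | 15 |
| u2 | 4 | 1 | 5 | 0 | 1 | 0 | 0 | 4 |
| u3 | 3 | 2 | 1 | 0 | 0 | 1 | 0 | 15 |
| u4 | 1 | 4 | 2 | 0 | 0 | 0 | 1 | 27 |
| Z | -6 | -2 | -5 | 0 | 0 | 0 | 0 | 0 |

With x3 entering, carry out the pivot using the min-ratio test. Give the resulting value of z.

4

Ratio test on column x3 — row 1: 15/1 = 15; row 2: 4/5 = 4/5; row 3: 15/1 = 15; row 4: 27/2 = 27/2. Minimum is 4/5 at row 2 (u2 leaves); pivot element 5.
Pivot on row 2; the Z-row RHS becomes 0 − (-5)·(4/5) = 4.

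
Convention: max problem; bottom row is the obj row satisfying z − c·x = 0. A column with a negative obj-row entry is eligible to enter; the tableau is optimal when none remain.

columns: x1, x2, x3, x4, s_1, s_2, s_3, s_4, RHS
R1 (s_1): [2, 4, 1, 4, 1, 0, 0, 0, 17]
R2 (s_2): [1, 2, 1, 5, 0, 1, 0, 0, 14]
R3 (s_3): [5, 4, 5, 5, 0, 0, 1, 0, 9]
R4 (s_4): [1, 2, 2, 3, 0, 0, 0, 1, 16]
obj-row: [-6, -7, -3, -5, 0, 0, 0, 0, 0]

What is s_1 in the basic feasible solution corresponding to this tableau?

17

s_1 is basic (row 1); its value is the RHS of that row, 17.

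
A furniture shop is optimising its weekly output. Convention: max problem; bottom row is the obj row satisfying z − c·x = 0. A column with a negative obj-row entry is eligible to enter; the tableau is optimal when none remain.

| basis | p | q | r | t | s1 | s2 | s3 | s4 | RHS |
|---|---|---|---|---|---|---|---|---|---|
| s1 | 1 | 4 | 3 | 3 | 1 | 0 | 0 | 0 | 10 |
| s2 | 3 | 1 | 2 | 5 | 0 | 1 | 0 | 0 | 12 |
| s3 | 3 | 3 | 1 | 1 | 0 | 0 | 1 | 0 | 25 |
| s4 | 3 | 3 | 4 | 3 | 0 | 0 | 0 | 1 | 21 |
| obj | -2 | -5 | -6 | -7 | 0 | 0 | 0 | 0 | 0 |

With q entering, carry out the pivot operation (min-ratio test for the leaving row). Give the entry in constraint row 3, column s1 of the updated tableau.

-3/4

Ratio test on column q — row 1: 10/4 = 5/2; row 2: 12/1 = 12; row 3: 25/3 = 25/3; row 4: 21/3 = 7. Minimum is 5/2 at row 1 (s1 leaves); pivot element 4.
Divide row 1 by 4; eliminate column q from the other rows.
Row 3 update in column s1: 0 − 3·(1/4) = -3/4.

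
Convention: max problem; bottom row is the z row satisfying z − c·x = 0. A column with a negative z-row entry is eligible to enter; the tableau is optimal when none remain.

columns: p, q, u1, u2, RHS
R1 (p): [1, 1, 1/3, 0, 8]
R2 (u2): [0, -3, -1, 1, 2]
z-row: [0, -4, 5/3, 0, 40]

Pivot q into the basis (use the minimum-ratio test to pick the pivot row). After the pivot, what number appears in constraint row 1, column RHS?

Ratio test on column q — row 1: 8/1 = 8; row 2: entry -3 ≤ 0. Minimum is 8 at row 1 (p leaves); pivot element 1.
Divide row 1 by 1; eliminate column q from the other rows.
In the new row 1, the RHS entry is the old entry divided by the pivot: 8/1 = 8.

8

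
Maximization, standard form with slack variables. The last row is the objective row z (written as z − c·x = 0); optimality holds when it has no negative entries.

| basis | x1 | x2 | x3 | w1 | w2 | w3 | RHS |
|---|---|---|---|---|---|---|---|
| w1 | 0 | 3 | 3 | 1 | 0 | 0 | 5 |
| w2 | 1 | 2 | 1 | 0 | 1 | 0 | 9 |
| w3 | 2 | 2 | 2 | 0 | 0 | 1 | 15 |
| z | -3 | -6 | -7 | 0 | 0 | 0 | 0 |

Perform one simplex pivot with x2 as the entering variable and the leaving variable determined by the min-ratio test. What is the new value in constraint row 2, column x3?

-1

Ratio test on column x2 — row 1: 5/3 = 5/3; row 2: 9/2 = 9/2; row 3: 15/2 = 15/2. Minimum is 5/3 at row 1 (w1 leaves); pivot element 3.
Divide row 1 by 3; eliminate column x2 from the other rows.
Row 2 update in column x3: 1 − 2·1 = -1.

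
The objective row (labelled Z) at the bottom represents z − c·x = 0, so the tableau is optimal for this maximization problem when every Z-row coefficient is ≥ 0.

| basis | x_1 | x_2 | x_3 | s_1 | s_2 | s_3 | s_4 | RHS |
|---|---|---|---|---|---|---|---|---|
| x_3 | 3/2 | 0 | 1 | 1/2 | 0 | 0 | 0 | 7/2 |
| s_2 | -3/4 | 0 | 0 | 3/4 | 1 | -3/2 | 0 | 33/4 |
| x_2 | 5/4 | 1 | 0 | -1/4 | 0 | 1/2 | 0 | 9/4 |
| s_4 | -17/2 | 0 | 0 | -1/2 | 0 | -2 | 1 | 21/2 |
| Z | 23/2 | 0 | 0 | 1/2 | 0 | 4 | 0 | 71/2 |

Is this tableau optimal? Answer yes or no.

yes

Every Z-row coefficient is ≥ 0, so the tableau is optimal.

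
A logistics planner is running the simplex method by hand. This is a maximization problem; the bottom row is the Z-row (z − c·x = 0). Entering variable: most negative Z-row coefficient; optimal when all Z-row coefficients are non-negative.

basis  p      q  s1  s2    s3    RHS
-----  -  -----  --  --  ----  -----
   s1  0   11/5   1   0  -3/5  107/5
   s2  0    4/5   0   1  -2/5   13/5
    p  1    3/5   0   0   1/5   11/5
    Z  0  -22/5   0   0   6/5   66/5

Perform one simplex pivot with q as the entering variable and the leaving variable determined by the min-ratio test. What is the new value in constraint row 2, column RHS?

13/4

Ratio test on column q — row 1: (107/5)/(11/5) = 107/11; row 2: (13/5)/(4/5) = 13/4; row 3: (11/5)/(3/5) = 11/3. Minimum is 13/4 at row 2 (s2 leaves); pivot element 4/5.
Divide row 2 by 4/5; eliminate column q from the other rows.
In the new row 2, the RHS entry is the old entry divided by the pivot: (13/5)/(4/5) = 13/4.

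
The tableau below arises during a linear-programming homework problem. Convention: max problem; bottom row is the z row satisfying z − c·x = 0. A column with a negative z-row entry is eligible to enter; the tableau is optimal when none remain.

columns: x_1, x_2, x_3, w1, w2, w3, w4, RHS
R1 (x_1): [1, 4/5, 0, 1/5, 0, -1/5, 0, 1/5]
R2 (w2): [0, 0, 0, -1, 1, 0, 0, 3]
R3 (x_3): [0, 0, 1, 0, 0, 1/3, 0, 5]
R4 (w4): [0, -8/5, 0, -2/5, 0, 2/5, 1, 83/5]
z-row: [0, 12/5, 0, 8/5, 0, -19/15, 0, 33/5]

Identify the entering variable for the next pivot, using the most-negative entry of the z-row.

w3

Negative z-row entries: w3: -19/15.
The most negative is -19/15 in column w3, so w3 enters.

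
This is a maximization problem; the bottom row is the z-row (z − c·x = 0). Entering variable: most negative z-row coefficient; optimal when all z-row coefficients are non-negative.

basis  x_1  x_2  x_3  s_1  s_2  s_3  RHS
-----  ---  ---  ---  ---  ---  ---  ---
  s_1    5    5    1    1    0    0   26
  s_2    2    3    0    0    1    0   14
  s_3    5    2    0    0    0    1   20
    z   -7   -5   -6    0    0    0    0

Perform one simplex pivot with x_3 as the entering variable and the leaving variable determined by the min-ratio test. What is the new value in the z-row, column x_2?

Ratio test on column x_3 — row 1: 26/1 = 26; row 2: entry 0 ≤ 0; row 3: entry 0 ≤ 0. Minimum is 26 at row 1 (s_1 leaves); pivot element 1.
Divide row 1 by 1; eliminate column x_3 from the other rows.
z-row update in column x_2: -5 − (-6)·5 = 25.

25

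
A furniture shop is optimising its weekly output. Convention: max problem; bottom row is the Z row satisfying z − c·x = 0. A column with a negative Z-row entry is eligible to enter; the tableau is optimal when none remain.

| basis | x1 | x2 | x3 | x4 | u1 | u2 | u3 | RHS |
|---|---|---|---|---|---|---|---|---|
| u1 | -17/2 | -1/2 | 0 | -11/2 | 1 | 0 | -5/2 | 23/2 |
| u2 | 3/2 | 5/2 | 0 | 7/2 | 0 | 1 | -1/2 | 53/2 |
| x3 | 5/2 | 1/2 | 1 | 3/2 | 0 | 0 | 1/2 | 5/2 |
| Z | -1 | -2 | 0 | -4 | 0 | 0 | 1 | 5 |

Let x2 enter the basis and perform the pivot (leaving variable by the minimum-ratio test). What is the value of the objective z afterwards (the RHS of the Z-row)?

15

Ratio test on column x2 — row 1: entry -1/2 ≤ 0; row 2: (53/2)/(5/2) = 53/5; row 3: (5/2)/(1/2) = 5. Minimum is 5 at row 3 (x3 leaves); pivot element 1/2.
Pivot on row 3; the Z-row RHS becomes 5 − (-2)·5 = 15.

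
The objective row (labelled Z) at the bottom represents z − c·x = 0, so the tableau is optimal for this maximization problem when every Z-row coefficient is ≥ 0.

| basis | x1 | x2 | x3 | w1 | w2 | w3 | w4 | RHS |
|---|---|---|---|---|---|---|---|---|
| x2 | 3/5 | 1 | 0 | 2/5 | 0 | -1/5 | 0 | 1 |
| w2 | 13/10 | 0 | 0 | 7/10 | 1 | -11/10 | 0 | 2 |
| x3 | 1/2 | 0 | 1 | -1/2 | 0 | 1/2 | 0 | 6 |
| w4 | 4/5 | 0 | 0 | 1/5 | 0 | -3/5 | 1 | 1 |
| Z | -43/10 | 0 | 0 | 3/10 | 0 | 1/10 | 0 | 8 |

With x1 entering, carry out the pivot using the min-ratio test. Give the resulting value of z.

107/8

Ratio test on column x1 — row 1: 1/(3/5) = 5/3; row 2: 2/(13/10) = 20/13; row 3: 6/(1/2) = 12; row 4: 1/(4/5) = 5/4. Minimum is 5/4 at row 4 (w4 leaves); pivot element 4/5.
Pivot on row 4; the Z-row RHS becomes 8 − (-43/10)·(5/4) = 107/8.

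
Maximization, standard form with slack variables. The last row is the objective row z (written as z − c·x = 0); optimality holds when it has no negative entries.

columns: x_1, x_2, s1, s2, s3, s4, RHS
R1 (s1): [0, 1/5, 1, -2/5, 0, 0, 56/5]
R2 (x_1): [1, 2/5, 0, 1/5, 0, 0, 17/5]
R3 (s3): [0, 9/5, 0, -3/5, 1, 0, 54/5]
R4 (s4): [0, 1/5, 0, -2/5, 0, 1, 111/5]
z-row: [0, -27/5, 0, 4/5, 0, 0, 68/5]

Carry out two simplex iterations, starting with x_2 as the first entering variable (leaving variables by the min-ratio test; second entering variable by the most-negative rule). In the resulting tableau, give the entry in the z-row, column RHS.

Ratio test on column x_2 — row 1: (56/5)/(1/5) = 56; row 2: (17/5)/(2/5) = 17/2; row 3: (54/5)/(9/5) = 6; row 4: (111/5)/(1/5) = 111. Minimum is 6 at row 3 (s3 leaves); pivot element 9/5.
Divide row 3 by 9/5; eliminate column x_2 from the other rows.
Second iteration: most negative z-row entry is -1 in column s2, so s2 enters.
Ratio test on column s2 — row 1: entry -1/3 ≤ 0; row 2: 1/(1/3) = 3; row 3: entry -1/3 ≤ 0; row 4: entry -1/3 ≤ 0. Minimum is 3 at row 2 (x_1 leaves); pivot element 1/3.
Divide row 2 by 1/3; eliminate column s2 from the other rows.
After both pivots, the entry at the z-row, column RHS is 49.

49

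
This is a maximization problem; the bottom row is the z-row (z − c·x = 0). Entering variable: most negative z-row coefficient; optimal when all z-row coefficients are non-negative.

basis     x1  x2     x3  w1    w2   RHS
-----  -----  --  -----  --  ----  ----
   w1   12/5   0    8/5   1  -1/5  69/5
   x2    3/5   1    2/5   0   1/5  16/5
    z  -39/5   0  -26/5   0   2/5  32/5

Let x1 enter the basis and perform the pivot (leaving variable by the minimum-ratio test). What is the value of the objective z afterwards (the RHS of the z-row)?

48

Ratio test on column x1 — row 1: (69/5)/(12/5) = 23/4; row 2: (16/5)/(3/5) = 16/3. Minimum is 16/3 at row 2 (x2 leaves); pivot element 3/5.
Pivot on row 2; the z-row RHS becomes 32/5 − (-39/5)·(16/3) = 48.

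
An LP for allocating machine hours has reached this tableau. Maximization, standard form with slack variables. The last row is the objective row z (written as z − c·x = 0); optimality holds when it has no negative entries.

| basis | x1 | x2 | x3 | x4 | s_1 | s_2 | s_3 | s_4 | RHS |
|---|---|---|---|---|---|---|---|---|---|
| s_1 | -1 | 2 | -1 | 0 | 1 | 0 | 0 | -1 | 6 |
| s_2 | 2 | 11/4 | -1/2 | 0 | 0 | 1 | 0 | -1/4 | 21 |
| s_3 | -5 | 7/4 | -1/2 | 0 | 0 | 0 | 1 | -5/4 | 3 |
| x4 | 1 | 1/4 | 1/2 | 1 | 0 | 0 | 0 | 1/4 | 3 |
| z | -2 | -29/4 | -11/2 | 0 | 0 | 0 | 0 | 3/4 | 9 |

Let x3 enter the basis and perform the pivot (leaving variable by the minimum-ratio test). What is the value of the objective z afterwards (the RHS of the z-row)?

Ratio test on column x3 — row 1: entry -1 ≤ 0; row 2: entry -1/2 ≤ 0; row 3: entry -1/2 ≤ 0; row 4: 3/(1/2) = 6. Minimum is 6 at row 4 (x4 leaves); pivot element 1/2.
Pivot on row 4; the z-row RHS becomes 9 − (-11/2)·6 = 42.

42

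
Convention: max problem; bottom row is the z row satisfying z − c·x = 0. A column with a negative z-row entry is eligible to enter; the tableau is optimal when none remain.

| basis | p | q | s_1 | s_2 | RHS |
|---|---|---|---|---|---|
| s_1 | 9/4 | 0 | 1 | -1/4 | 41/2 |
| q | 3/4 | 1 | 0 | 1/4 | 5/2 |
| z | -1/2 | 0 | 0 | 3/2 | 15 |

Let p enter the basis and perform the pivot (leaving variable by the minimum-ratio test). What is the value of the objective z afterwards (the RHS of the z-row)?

50/3

Ratio test on column p — row 1: (41/2)/(9/4) = 82/9; row 2: (5/2)/(3/4) = 10/3. Minimum is 10/3 at row 2 (q leaves); pivot element 3/4.
Pivot on row 2; the z-row RHS becomes 15 − (-1/2)·(10/3) = 50/3.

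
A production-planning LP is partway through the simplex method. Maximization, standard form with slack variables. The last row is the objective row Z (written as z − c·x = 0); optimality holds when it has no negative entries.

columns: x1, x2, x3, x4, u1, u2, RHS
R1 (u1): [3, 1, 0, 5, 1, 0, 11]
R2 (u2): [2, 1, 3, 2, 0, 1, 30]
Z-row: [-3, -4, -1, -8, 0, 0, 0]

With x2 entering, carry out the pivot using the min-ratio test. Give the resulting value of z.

Ratio test on column x2 — row 1: 11/1 = 11; row 2: 30/1 = 30. Minimum is 11 at row 1 (u1 leaves); pivot element 1.
Pivot on row 1; the Z-row RHS becomes 0 − (-4)·11 = 44.

44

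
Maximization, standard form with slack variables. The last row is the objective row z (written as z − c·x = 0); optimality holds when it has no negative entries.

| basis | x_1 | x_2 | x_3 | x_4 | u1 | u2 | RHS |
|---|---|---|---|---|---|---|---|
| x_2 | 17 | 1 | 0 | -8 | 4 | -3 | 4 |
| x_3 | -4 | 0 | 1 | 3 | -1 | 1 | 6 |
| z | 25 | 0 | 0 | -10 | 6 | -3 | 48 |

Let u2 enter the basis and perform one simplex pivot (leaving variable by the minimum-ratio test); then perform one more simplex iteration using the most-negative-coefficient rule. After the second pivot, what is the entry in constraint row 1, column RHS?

20

Ratio test on column u2 — row 1: entry -3 ≤ 0; row 2: 6/1 = 6. Minimum is 6 at row 2 (x_3 leaves); pivot element 1.
Divide row 2 by 1; eliminate column u2 from the other rows.
Second iteration: most negative z-row entry is -1 in column x_4, so x_4 enters.
Ratio test on column x_4 — row 1: 22/1 = 22; row 2: 6/3 = 2. Minimum is 2 at row 2 (u2 leaves); pivot element 3.
Divide row 2 by 3; eliminate column x_4 from the other rows.
After both pivots, the entry at constraint row 1, column RHS is 20.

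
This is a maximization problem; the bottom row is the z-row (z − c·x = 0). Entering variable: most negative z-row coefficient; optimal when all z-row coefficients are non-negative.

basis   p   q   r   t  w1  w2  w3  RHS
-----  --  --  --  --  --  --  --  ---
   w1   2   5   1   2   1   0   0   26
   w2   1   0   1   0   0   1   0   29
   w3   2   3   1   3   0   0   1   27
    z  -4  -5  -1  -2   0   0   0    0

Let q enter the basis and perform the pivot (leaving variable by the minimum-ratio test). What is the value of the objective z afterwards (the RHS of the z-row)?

Ratio test on column q — row 1: 26/5 = 26/5; row 2: entry 0 ≤ 0; row 3: 27/3 = 9. Minimum is 26/5 at row 1 (w1 leaves); pivot element 5.
Pivot on row 1; the z-row RHS becomes 0 − (-5)·(26/5) = 26.

26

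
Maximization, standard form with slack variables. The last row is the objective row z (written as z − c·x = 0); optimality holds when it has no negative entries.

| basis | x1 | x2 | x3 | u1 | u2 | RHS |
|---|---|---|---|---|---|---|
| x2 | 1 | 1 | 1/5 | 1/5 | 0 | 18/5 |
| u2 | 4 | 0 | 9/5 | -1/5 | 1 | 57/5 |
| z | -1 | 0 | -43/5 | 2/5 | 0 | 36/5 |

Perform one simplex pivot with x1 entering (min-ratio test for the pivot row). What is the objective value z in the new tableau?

Ratio test on column x1 — row 1: (18/5)/1 = 18/5; row 2: (57/5)/4 = 57/20. Minimum is 57/20 at row 2 (u2 leaves); pivot element 4.
Pivot on row 2; the z-row RHS becomes 36/5 − (-1)·(57/20) = 201/20.

201/20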